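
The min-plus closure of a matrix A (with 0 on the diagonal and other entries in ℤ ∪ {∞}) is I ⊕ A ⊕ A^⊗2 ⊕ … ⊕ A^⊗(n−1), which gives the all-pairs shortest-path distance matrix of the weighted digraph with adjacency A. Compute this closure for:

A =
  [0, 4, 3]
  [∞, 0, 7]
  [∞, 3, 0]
Closure =
  [0, 4, 3]
  [∞, 0, 7]
  [∞, 3, 0]

This is the Floyd-Warshall all-pairs shortest-path computation. For each intermediate vertex k = 0, 1, …, 2, update dist[i][j] ← min(dist[i][j], dist[i][k] + dist[k][j]). The final matrix gives, for each (i, j), the minimum total weight of any directed path from i to j (possibly empty when i = j).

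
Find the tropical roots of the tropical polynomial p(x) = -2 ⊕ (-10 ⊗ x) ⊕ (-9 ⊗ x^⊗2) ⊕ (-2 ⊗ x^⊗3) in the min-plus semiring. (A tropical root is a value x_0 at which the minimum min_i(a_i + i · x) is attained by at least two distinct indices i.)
Roots: {-7, -1, 8}

Each tropical root is a break point of the lower envelope of the lines y = a_i + i · x (there are 4 lines, with slopes 0, 1, ..., 3). Only the lines that attain the minimum somewhere contribute to roots; other lines are dominated. Here the surviving (envelope) indices are i = 3, i = 2, i = 1, i = 0.
Intersections between consecutive envelope lines give the roots: for adjacent envelope indices i < j the intersection is x = (a_i − a_j) / (j − i). Reading off the sorted break points: {-7, -1, 8}.
Verification: at each break x_0, at least two indices attain the minimum of min_i(a_i + i · x_0).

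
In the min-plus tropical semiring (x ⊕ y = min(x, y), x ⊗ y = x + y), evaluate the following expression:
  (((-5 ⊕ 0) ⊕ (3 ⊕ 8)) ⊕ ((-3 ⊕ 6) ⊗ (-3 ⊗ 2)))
(((-5 ⊕ 0) ⊕ (3 ⊕ 8)) ⊕ ((-3 ⊕ 6) ⊗ (-3 ⊗ 2))) = -5

Expand innermost to outermost. Recall ⊕ takes the minimum of its arguments and ⊗ takes their sum. Working out the expression (((-5 ⊕ 0) ⊕ (3 ⊕ 8)) ⊕ ((-3 ⊕ 6) ⊗ (-3 ⊗ 2))) gives -5.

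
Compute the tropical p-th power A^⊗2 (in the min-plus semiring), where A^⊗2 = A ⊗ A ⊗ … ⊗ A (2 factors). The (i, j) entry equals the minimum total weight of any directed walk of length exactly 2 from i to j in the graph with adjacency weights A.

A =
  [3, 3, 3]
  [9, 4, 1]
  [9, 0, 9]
A^⊗2 =
  [6, 3, 4]
  [10, 1, 5]
  [9, 4, 1]

Each entry (A^⊗2)_ij equals the minimum over all length-2 walks i = v_0 → v_1 → … → v_2 = j of Σ_t A[v_t][v_{t+1}]. For example, for (i, j) = (0, 2) we minimise over 3 possible intermediate vertex sequences; the minimum is 4, attained along the walk 0 → 1 → 2.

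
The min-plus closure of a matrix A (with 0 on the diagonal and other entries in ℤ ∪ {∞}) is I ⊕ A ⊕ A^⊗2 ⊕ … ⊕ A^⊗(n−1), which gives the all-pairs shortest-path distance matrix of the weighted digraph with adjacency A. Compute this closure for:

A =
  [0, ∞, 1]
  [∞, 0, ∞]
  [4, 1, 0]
Closure =
  [0, 2, 1]
  [∞, 0, ∞]
  [4, 1, 0]

This is the Floyd-Warshall all-pairs shortest-path computation. For each intermediate vertex k = 0, 1, …, 2, update dist[i][j] ← min(dist[i][j], dist[i][k] + dist[k][j]). The final matrix gives, for each (i, j), the minimum total weight of any directed path from i to j (possibly empty when i = j).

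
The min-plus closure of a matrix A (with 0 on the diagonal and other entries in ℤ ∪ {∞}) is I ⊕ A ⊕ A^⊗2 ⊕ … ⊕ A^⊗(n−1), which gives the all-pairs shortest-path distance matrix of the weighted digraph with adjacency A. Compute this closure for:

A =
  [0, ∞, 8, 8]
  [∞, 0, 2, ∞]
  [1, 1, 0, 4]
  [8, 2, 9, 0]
Closure =
  [0, 9, 8, 8]
  [3, 0, 2, 6]
  [1, 1, 0, 4]
  [5, 2, 4, 0]

This is the Floyd-Warshall all-pairs shortest-path computation. For each intermediate vertex k = 0, 1, …, 3, update dist[i][j] ← min(dist[i][j], dist[i][k] + dist[k][j]). The final matrix gives, for each (i, j), the minimum total weight of any directed path from i to j (possibly empty when i = j).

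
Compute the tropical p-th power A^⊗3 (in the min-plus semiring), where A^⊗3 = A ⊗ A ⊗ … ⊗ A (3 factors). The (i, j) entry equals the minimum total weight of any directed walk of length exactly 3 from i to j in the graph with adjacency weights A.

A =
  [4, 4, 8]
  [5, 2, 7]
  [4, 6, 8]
A^⊗3 =
  [11, 8, 13]
  [9, 6, 11]
  [12, 10, 15]

Each entry (A^⊗3)_ij equals the minimum over all length-3 walks i = v_0 → v_1 → … → v_3 = j of Σ_t A[v_t][v_{t+1}]. For example, for (i, j) = (0, 2) we minimise over 9 possible intermediate vertex sequences; the minimum is 13, attained along the walk 0 → 1 → 1 → 2.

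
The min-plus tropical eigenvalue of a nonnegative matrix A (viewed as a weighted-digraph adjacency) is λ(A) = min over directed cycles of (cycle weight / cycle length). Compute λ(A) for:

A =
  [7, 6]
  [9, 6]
λ(A) = 6

Enumerate directed cycles and compute their means (weight / length). Sample:
  cycle 0 → 0: weight = 7, length = 1, mean = 7/1 ≈ 7.000
  cycle 1 → 1: weight = 6, length = 1, mean = 6/1 ≈ 6.000
  cycle 0 → 1 → 0: weight = 15, length = 2, mean = 15/2 ≈ 7.500
  cycle 1 → 0 → 1: weight = 15, length = 2, mean = 15/2 ≈ 7.500
Minimum mean = 6.000, attained e.g. along the cycle 1 → 1 with weight 6 and length 1. So λ(A) = 6/1 = 6.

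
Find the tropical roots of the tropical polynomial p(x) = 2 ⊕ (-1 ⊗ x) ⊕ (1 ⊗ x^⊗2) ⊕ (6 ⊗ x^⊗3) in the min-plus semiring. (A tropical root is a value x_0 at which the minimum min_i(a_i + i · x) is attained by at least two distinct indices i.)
Roots: {-5, -2, 3}

Each tropical root is a break point of the lower envelope of the lines y = a_i + i · x (there are 4 lines, with slopes 0, 1, ..., 3). Only the lines that attain the minimum somewhere contribute to roots; other lines are dominated. Here the surviving (envelope) indices are i = 3, i = 2, i = 1, i = 0.
Intersections between consecutive envelope lines give the roots: for adjacent envelope indices i < j the intersection is x = (a_i − a_j) / (j − i). Reading off the sorted break points: {-5, -2, 3}.
Verification: at each break x_0, at least two indices attain the minimum of min_i(a_i + i · x_0).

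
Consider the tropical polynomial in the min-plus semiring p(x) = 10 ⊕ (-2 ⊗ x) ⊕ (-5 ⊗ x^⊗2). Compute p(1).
p(1) = -3

A tropical monomial a ⊗ x^⊗i evaluates to a + i · x. Evaluating each term at x = 1:
  Term 0 contributes 10 + 0 · 1 = 10
  Term 1 contributes -2 + 1 · 1 = -1
  Term 2 contributes -5 + 2 · 1 = -3
p(1) = ⊕ of these = min[10, -1, -3] = -3.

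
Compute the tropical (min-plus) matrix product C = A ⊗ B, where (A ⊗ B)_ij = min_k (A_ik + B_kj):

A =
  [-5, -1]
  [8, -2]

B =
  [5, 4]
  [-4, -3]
A ⊗ B =
  [-5, -4]
  [-6, -5]

Apply the min-plus product entry-by-entry:
  C[0][0] = min over k of (A[0][0] + B[0][0] = -5 + 5 = 0, A[0][1] + B[1][0] = -1 + -4 = -5) = -5 (attained at k = 1)
  C[0][1] = min over k of (A[0][0] + B[0][1] = -5 + 4 = -1, A[0][1] + B[1][1] = -1 + -3 = -4) = -4 (attained at k = 1)
  C[1][0] = min over k of (A[1][0] + B[0][0] = 8 + 5 = 13, A[1][1] + B[1][0] = -2 + -4 = -6) = -6 (attained at k = 1)
  C[1][1] = min over k of (A[1][0] + B[0][1] = 8 + 4 = 12, A[1][1] + B[1][1] = -2 + -3 = -5) = -5 (attained at k = 1)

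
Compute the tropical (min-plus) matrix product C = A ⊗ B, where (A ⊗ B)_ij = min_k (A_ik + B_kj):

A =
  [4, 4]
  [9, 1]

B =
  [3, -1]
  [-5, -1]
A ⊗ B =
  [-1, 3]
  [-4, 0]

Apply the min-plus product entry-by-entry:
  C[0][0] = min over k of (A[0][0] + B[0][0] = 4 + 3 = 7, A[0][1] + B[1][0] = 4 + -5 = -1) = -1 (attained at k = 1)
  C[0][1] = min over k of (A[0][0] + B[0][1] = 4 + -1 = 3, A[0][1] + B[1][1] = 4 + -1 = 3) = 3 (attained at k = 0)
  C[1][0] = min over k of (A[1][0] + B[0][0] = 9 + 3 = 12, A[1][1] + B[1][0] = 1 + -5 = -4) = -4 (attained at k = 1)
  C[1][1] = min over k of (A[1][0] + B[0][1] = 9 + -1 = 8, A[1][1] + B[1][1] = 1 + -1 = 0) = 0 (attained at k = 1)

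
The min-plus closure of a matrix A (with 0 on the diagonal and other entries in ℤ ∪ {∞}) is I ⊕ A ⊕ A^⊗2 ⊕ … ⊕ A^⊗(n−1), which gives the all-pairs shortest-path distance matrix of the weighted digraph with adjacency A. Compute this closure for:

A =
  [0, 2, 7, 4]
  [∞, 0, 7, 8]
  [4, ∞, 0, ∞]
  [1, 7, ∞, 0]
Closure =
  [0, 2, 7, 4]
  [9, 0, 7, 8]
  [4, 6, 0, 8]
  [1, 3, 8, 0]

This is the Floyd-Warshall all-pairs shortest-path computation. For each intermediate vertex k = 0, 1, …, 3, update dist[i][j] ← min(dist[i][j], dist[i][k] + dist[k][j]). The final matrix gives, for each (i, j), the minimum total weight of any directed path from i to j (possibly empty when i = j).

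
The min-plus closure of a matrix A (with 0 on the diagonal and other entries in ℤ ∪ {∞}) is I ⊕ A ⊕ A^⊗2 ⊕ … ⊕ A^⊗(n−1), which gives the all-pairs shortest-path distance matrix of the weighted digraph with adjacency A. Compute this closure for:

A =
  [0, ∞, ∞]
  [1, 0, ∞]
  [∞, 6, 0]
Closure =
  [0, ∞, ∞]
  [1, 0, ∞]
  [7, 6, 0]

This is the Floyd-Warshall all-pairs shortest-path computation. For each intermediate vertex k = 0, 1, …, 2, update dist[i][j] ← min(dist[i][j], dist[i][k] + dist[k][j]). The final matrix gives, for each (i, j), the minimum total weight of any directed path from i to j (possibly empty when i = j).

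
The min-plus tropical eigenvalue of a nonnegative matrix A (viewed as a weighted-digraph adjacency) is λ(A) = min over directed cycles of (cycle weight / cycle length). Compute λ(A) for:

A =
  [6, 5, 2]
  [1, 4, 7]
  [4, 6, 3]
λ(A) = 3

Enumerate directed cycles and compute their means (weight / length). Sample:
  cycle 0 → 0: weight = 6, length = 1, mean = 6/1 ≈ 6.000
  cycle 1 → 1: weight = 4, length = 1, mean = 4/1 ≈ 4.000
  cycle 2 → 2: weight = 3, length = 1, mean = 3/1 ≈ 3.000
  cycle 0 → 1 → 0: weight = 6, length = 2, mean = 6/2 ≈ 3.000
  cycle 0 → 2 → 0: weight = 6, length = 2, mean = 6/2 ≈ 3.000
  cycle 1 → 0 → 1: weight = 6, length = 2, mean = 6/2 ≈ 3.000
Minimum mean = 3.000, attained e.g. along the cycle 2 → 2 with weight 3 and length 1. So λ(A) = 3/1 = 3.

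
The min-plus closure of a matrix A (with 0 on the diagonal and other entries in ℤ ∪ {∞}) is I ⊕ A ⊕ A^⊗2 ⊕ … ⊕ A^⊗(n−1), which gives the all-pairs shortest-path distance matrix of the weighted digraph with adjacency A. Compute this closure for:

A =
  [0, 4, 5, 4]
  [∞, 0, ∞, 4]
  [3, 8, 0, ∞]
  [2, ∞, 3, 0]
Closure =
  [0, 4, 5, 4]
  [6, 0, 7, 4]
  [3, 7, 0, 7]
  [2, 6, 3, 0]

This is the Floyd-Warshall all-pairs shortest-path computation. For each intermediate vertex k = 0, 1, …, 3, update dist[i][j] ← min(dist[i][j], dist[i][k] + dist[k][j]). The final matrix gives, for each (i, j), the minimum total weight of any directed path from i to j (possibly empty when i = j).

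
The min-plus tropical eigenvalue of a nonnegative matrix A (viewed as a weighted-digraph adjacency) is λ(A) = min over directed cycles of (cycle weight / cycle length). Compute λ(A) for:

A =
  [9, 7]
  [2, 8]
λ(A) = 9/2

Enumerate directed cycles and compute their means (weight / length). Sample:
  cycle 0 → 0: weight = 9, length = 1, mean = 9/1 ≈ 9.000
  cycle 1 → 1: weight = 8, length = 1, mean = 8/1 ≈ 8.000
  cycle 0 → 1 → 0: weight = 9, length = 2, mean = 9/2 ≈ 4.500
  cycle 1 → 0 → 1: weight = 9, length = 2, mean = 9/2 ≈ 4.500
Minimum mean = 4.500, attained e.g. along the cycle 0 → 1 → 0 with weight 9 and length 2. So λ(A) = 9/2 = 9/2.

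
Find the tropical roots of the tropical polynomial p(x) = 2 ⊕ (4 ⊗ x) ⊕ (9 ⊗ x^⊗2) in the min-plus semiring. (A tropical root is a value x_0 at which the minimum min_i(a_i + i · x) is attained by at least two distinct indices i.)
Roots: {-5, -2}

Each tropical root is a break point of the lower envelope of the lines y = a_i + i · x (there are 3 lines, with slopes 0, 1, ..., 2). Only the lines that attain the minimum somewhere contribute to roots; other lines are dominated. Here the surviving (envelope) indices are i = 2, i = 1, i = 0.
Intersections between consecutive envelope lines give the roots: for adjacent envelope indices i < j the intersection is x = (a_i − a_j) / (j − i). Reading off the sorted break points: {-5, -2}.
Verification: at each break x_0, at least two indices attain the minimum of min_i(a_i + i · x_0).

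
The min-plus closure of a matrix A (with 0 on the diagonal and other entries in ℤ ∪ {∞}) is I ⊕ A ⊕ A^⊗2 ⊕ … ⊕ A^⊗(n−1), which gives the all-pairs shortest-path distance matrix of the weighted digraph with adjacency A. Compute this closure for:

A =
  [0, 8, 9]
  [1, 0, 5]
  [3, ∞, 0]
Closure =
  [0, 8, 9]
  [1, 0, 5]
  [3, 11, 0]

This is the Floyd-Warshall all-pairs shortest-path computation. For each intermediate vertex k = 0, 1, …, 2, update dist[i][j] ← min(dist[i][j], dist[i][k] + dist[k][j]). The final matrix gives, for each (i, j), the minimum total weight of any directed path from i to j (possibly empty when i = j).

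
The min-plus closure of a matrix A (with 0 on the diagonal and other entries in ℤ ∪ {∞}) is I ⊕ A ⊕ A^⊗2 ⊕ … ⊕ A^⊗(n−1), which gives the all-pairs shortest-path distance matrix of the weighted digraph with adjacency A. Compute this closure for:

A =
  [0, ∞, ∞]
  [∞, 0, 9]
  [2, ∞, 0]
Closure =
  [0, ∞, ∞]
  [11, 0, 9]
  [2, ∞, 0]

This is the Floyd-Warshall all-pairs shortest-path computation. For each intermediate vertex k = 0, 1, …, 2, update dist[i][j] ← min(dist[i][j], dist[i][k] + dist[k][j]). The final matrix gives, for each (i, j), the minimum total weight of any directed path from i to j (possibly empty when i = j).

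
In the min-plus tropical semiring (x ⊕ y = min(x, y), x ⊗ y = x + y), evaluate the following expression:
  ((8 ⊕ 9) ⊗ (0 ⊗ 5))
((8 ⊕ 9) ⊗ (0 ⊗ 5)) = 13

Expand innermost to outermost. Recall ⊕ takes the minimum of its arguments and ⊗ takes their sum. Working out the expression ((8 ⊕ 9) ⊗ (0 ⊗ 5)) gives 13.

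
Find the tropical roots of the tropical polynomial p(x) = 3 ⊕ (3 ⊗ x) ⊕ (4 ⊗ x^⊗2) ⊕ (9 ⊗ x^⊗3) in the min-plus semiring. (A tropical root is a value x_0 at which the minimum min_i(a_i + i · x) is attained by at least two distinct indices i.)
Roots: {-5, -1, 0}

Each tropical root is a break point of the lower envelope of the lines y = a_i + i · x (there are 4 lines, with slopes 0, 1, ..., 3). Only the lines that attain the minimum somewhere contribute to roots; other lines are dominated. Here the surviving (envelope) indices are i = 3, i = 2, i = 1, i = 0.
Intersections between consecutive envelope lines give the roots: for adjacent envelope indices i < j the intersection is x = (a_i − a_j) / (j − i). Reading off the sorted break points: {-5, -1, 0}.
Verification: at each break x_0, at least two indices attain the minimum of min_i(a_i + i · x_0).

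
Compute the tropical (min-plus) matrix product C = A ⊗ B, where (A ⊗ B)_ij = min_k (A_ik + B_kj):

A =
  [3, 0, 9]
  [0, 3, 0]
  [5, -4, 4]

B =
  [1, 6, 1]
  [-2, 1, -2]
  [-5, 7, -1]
A ⊗ B =
  [-2, 1, -2]
  [-5, 4, -1]
  [-6, -3, -6]

Apply the min-plus product entry-by-entry:
  C[0][0] = min over k of (A[0][0] + B[0][0] = 3 + 1 = 4, A[0][1] + B[1][0] = 0 + -2 = -2, A[0][2] + B[2][0] = 9 + -5 = 4) = -2 (attained at k = 1)
  C[0][1] = min over k of (A[0][0] + B[0][1] = 3 + 6 = 9, A[0][1] + B[1][1] = 0 + 1 = 1, A[0][2] + B[2][1] = 9 + 7 = 16) = 1 (attained at k = 1)
  C[0][2] = min over k of (A[0][0] + B[0][2] = 3 + 1 = 4, A[0][1] + B[1][2] = 0 + -2 = -2, A[0][2] + B[2][2] = 9 + -1 = 8) = -2 (attained at k = 1)
  C[1][0] = min over k of (A[1][0] + B[0][0] = 0 + 1 = 1, A[1][1] + B[1][0] = 3 + -2 = 1, A[1][2] + B[2][0] = 0 + -5 = -5) = -5 (attained at k = 2)
  C[1][1] = min over k of (A[1][0] + B[0][1] = 0 + 6 = 6, A[1][1] + B[1][1] = 3 + 1 = 4, A[1][2] + B[2][1] = 0 + 7 = 7) = 4 (attained at k = 1)
  C[1][2] = min over k of (A[1][0] + B[0][2] = 0 + 1 = 1, A[1][1] + B[1][2] = 3 + -2 = 1, A[1][2] + B[2][2] = 0 + -1 = -1) = -1 (attained at k = 2)
  C[2][0] = min over k of (A[2][0] + B[0][0] = 5 + 1 = 6, A[2][1] + B[1][0] = -4 + -2 = -6, A[2][2] + B[2][0] = 4 + -5 = -1) = -6 (attained at k = 1)
  C[2][1] = min over k of (A[2][0] + B[0][1] = 5 + 6 = 11, A[2][1] + B[1][1] = -4 + 1 = -3, A[2][2] + B[2][1] = 4 + 7 = 11) = -3 (attained at k = 1)
  C[2][2] = min over k of (A[2][0] + B[0][2] = 5 + 1 = 6, A[2][1] + B[1][2] = -4 + -2 = -6, A[2][2] + B[2][2] = 4 + -1 = 3) = -6 (attained at k = 1)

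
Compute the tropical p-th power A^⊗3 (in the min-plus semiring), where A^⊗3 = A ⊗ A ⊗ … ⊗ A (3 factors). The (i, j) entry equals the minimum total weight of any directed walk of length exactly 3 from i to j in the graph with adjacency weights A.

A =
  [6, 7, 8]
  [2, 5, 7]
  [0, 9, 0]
A^⊗3 =
  [8, 15, 8]
  [7, 14, 7]
  [0, 7, 0]

Each entry (A^⊗3)_ij equals the minimum over all length-3 walks i = v_0 → v_1 → … → v_3 = j of Σ_t A[v_t][v_{t+1}]. For example, for (i, j) = (0, 2) we minimise over 9 possible intermediate vertex sequences; the minimum is 8, attained along the walk 0 → 2 → 2 → 2.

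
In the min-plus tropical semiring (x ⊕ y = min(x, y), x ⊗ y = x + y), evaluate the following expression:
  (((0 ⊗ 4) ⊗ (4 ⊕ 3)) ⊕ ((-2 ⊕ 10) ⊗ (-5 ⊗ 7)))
(((0 ⊗ 4) ⊗ (4 ⊕ 3)) ⊕ ((-2 ⊕ 10) ⊗ (-5 ⊗ 7))) = 0

Expand innermost to outermost. Recall ⊕ takes the minimum of its arguments and ⊗ takes their sum. Working out the expression (((0 ⊗ 4) ⊗ (4 ⊕ 3)) ⊕ ((-2 ⊕ 10) ⊗ (-5 ⊗ 7))) gives 0.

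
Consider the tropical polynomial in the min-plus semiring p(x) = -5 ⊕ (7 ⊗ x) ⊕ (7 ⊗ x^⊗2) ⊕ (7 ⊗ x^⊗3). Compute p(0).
p(0) = -5

A tropical monomial a ⊗ x^⊗i evaluates to a + i · x. Evaluating each term at x = 0:
  Term 0 contributes -5 + 0 · 0 = -5
  Term 1 contributes 7 + 1 · 0 = 7
  Term 2 contributes 7 + 2 · 0 = 7
  Term 3 contributes 7 + 3 · 0 = 7
p(0) = ⊕ of these = min[-5, 7, 7, 7] = -5.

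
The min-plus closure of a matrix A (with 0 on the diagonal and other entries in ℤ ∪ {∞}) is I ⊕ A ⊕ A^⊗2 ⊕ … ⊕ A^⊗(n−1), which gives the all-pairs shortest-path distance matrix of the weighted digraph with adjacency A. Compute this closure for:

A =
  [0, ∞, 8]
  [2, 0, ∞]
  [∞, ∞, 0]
Closure =
  [0, ∞, 8]
  [2, 0, 10]
  [∞, ∞, 0]

This is the Floyd-Warshall all-pairs shortest-path computation. For each intermediate vertex k = 0, 1, …, 2, update dist[i][j] ← min(dist[i][j], dist[i][k] + dist[k][j]). The final matrix gives, for each (i, j), the minimum total weight of any directed path from i to j (possibly empty when i = j).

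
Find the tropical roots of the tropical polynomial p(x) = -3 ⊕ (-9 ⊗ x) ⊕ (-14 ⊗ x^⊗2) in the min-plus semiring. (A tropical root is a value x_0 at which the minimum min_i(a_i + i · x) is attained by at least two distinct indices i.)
Roots: {5, 6}

Each tropical root is a break point of the lower envelope of the lines y = a_i + i · x (there are 3 lines, with slopes 0, 1, ..., 2). Only the lines that attain the minimum somewhere contribute to roots; other lines are dominated. Here the surviving (envelope) indices are i = 2, i = 1, i = 0.
Intersections between consecutive envelope lines give the roots: for adjacent envelope indices i < j the intersection is x = (a_i − a_j) / (j − i). Reading off the sorted break points: {5, 6}.
Verification: at each break x_0, at least two indices attain the minimum of min_i(a_i + i · x_0).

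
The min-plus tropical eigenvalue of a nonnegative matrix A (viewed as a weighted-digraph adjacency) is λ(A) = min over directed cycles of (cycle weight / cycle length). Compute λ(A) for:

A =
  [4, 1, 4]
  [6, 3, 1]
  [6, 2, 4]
λ(A) = 3/2

Enumerate directed cycles and compute their means (weight / length). Sample:
  cycle 0 → 0: weight = 4, length = 1, mean = 4/1 ≈ 4.000
  cycle 1 → 1: weight = 3, length = 1, mean = 3/1 ≈ 3.000
  cycle 2 → 2: weight = 4, length = 1, mean = 4/1 ≈ 4.000
  cycle 0 → 1 → 0: weight = 7, length = 2, mean = 7/2 ≈ 3.500
  cycle 0 → 2 → 0: weight = 10, length = 2, mean = 10/2 ≈ 5.000
  cycle 1 → 0 → 1: weight = 7, length = 2, mean = 7/2 ≈ 3.500
Minimum mean = 1.500, attained e.g. along the cycle 1 → 2 → 1 with weight 3 and length 2. So λ(A) = 3/2 = 3/2.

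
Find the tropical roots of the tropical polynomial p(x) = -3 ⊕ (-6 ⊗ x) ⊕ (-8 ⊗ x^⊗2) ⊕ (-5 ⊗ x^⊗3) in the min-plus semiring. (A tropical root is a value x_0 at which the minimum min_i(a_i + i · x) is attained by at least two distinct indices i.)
Roots: {-3, 2, 3}

Each tropical root is a break point of the lower envelope of the lines y = a_i + i · x (there are 4 lines, with slopes 0, 1, ..., 3). Only the lines that attain the minimum somewhere contribute to roots; other lines are dominated. Here the surviving (envelope) indices are i = 3, i = 2, i = 1, i = 0.
Intersections between consecutive envelope lines give the roots: for adjacent envelope indices i < j the intersection is x = (a_i − a_j) / (j − i). Reading off the sorted break points: {-3, 2, 3}.
Verification: at each break x_0, at least two indices attain the minimum of min_i(a_i + i · x_0).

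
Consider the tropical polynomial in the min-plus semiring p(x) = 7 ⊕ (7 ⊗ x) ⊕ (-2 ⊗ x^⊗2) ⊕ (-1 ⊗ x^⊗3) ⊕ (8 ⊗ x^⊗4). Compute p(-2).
p(-2) = -7

A tropical monomial a ⊗ x^⊗i evaluates to a + i · x. Evaluating each term at x = -2:
  Term 0 contributes 7 + 0 · -2 = 7
  Term 1 contributes 7 + 1 · -2 = 5
  Term 2 contributes -2 + 2 · -2 = -6
  Term 3 contributes -1 + 3 · -2 = -7
  Term 4 contributes 8 + 4 · -2 = 0
p(-2) = ⊕ of these = min[7, 5, -6, -7, 0] = -7.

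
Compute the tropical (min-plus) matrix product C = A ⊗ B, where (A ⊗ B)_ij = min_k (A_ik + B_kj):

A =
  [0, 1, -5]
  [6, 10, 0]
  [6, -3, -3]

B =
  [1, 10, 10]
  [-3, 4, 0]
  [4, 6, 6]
A ⊗ B =
  [-2, 1, 1]
  [4, 6, 6]
  [-6, 1, -3]

Apply the min-plus product entry-by-entry:
  C[0][0] = min over k of (A[0][0] + B[0][0] = 0 + 1 = 1, A[0][1] + B[1][0] = 1 + -3 = -2, A[0][2] + B[2][0] = -5 + 4 = -1) = -2 (attained at k = 1)
  C[0][1] = min over k of (A[0][0] + B[0][1] = 0 + 10 = 10, A[0][1] + B[1][1] = 1 + 4 = 5, A[0][2] + B[2][1] = -5 + 6 = 1) = 1 (attained at k = 2)
  C[0][2] = min over k of (A[0][0] + B[0][2] = 0 + 10 = 10, A[0][1] + B[1][2] = 1 + 0 = 1, A[0][2] + B[2][2] = -5 + 6 = 1) = 1 (attained at k = 1)
  C[1][0] = min over k of (A[1][0] + B[0][0] = 6 + 1 = 7, A[1][1] + B[1][0] = 10 + -3 = 7, A[1][2] + B[2][0] = 0 + 4 = 4) = 4 (attained at k = 2)
  C[1][1] = min over k of (A[1][0] + B[0][1] = 6 + 10 = 16, A[1][1] + B[1][1] = 10 + 4 = 14, A[1][2] + B[2][1] = 0 + 6 = 6) = 6 (attained at k = 2)
  C[1][2] = min over k of (A[1][0] + B[0][2] = 6 + 10 = 16, A[1][1] + B[1][2] = 10 + 0 = 10, A[1][2] + B[2][2] = 0 + 6 = 6) = 6 (attained at k = 2)
  C[2][0] = min over k of (A[2][0] + B[0][0] = 6 + 1 = 7, A[2][1] + B[1][0] = -3 + -3 = -6, A[2][2] + B[2][0] = -3 + 4 = 1) = -6 (attained at k = 1)
  C[2][1] = min over k of (A[2][0] + B[0][1] = 6 + 10 = 16, A[2][1] + B[1][1] = -3 + 4 = 1, A[2][2] + B[2][1] = -3 + 6 = 3) = 1 (attained at k = 1)
  C[2][2] = min over k of (A[2][0] + B[0][2] = 6 + 10 = 16, A[2][1] + B[1][2] = -3 + 0 = -3, A[2][2] + B[2][2] = -3 + 6 = 3) = -3 (attained at k = 1)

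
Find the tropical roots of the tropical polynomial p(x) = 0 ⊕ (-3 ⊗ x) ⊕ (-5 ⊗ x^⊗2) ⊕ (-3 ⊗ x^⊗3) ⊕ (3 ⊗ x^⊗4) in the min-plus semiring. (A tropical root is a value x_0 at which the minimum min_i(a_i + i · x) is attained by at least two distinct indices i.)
Roots: {-6, -2, 2, 3}

Each tropical root is a break point of the lower envelope of the lines y = a_i + i · x (there are 5 lines, with slopes 0, 1, ..., 4). Only the lines that attain the minimum somewhere contribute to roots; other lines are dominated. Here the surviving (envelope) indices are i = 4, i = 3, i = 2, i = 1, i = 0.
Intersections between consecutive envelope lines give the roots: for adjacent envelope indices i < j the intersection is x = (a_i − a_j) / (j − i). Reading off the sorted break points: {-6, -2, 2, 3}.
Verification: at each break x_0, at least two indices attain the minimum of min_i(a_i + i · x_0).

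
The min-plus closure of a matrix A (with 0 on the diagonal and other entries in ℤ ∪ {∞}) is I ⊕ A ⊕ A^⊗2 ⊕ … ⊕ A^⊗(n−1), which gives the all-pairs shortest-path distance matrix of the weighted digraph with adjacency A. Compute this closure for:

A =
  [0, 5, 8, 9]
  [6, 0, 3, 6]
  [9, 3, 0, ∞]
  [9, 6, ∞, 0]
Closure =
  [0, 5, 8, 9]
  [6, 0, 3, 6]
  [9, 3, 0, 9]
  [9, 6, 9, 0]

This is the Floyd-Warshall all-pairs shortest-path computation. For each intermediate vertex k = 0, 1, …, 3, update dist[i][j] ← min(dist[i][j], dist[i][k] + dist[k][j]). The final matrix gives, for each (i, j), the minimum total weight of any directed path from i to j (possibly empty when i = j).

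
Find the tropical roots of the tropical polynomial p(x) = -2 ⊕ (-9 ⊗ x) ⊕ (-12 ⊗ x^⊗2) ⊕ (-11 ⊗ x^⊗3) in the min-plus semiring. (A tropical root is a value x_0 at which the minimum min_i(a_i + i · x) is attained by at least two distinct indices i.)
Roots: {-1, 3, 7}

Each tropical root is a break point of the lower envelope of the lines y = a_i + i · x (there are 4 lines, with slopes 0, 1, ..., 3). Only the lines that attain the minimum somewhere contribute to roots; other lines are dominated. Here the surviving (envelope) indices are i = 3, i = 2, i = 1, i = 0.
Intersections between consecutive envelope lines give the roots: for adjacent envelope indices i < j the intersection is x = (a_i − a_j) / (j − i). Reading off the sorted break points: {-1, 3, 7}.
Verification: at each break x_0, at least two indices attain the minimum of min_i(a_i + i · x_0).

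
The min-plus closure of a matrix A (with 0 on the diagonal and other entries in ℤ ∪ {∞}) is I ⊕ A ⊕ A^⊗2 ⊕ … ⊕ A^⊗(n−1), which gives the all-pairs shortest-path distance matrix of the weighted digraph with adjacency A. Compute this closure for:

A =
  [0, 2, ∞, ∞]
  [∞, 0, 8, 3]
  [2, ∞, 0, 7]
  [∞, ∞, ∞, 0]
Closure =
  [0, 2, 10, 5]
  [10, 0, 8, 3]
  [2, 4, 0, 7]
  [∞, ∞, ∞, 0]

This is the Floyd-Warshall all-pairs shortest-path computation. For each intermediate vertex k = 0, 1, …, 3, update dist[i][j] ← min(dist[i][j], dist[i][k] + dist[k][j]). The final matrix gives, for each (i, j), the minimum total weight of any directed path from i to j (possibly empty when i = j).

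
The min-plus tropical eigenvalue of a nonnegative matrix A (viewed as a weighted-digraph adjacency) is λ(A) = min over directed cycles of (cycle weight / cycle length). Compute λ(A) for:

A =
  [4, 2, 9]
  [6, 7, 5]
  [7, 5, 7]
λ(A) = 4

Enumerate directed cycles and compute their means (weight / length). Sample:
  cycle 0 → 0: weight = 4, length = 1, mean = 4/1 ≈ 4.000
  cycle 1 → 1: weight = 7, length = 1, mean = 7/1 ≈ 7.000
  cycle 2 → 2: weight = 7, length = 1, mean = 7/1 ≈ 7.000
  cycle 0 → 1 → 0: weight = 8, length = 2, mean = 8/2 ≈ 4.000
  cycle 0 → 2 → 0: weight = 16, length = 2, mean = 16/2 ≈ 8.000
  cycle 1 → 0 → 1: weight = 8, length = 2, mean = 8/2 ≈ 4.000
Minimum mean = 4.000, attained e.g. along the cycle 0 → 0 with weight 4 and length 1. So λ(A) = 4/1 = 4.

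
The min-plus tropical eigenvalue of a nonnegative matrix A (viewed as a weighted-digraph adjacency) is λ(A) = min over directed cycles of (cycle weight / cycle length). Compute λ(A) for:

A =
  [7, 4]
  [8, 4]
λ(A) = 4

Enumerate directed cycles and compute their means (weight / length). Sample:
  cycle 0 → 0: weight = 7, length = 1, mean = 7/1 ≈ 7.000
  cycle 1 → 1: weight = 4, length = 1, mean = 4/1 ≈ 4.000
  cycle 0 → 1 → 0: weight = 12, length = 2, mean = 12/2 ≈ 6.000
  cycle 1 → 0 → 1: weight = 12, length = 2, mean = 12/2 ≈ 6.000
Minimum mean = 4.000, attained e.g. along the cycle 1 → 1 with weight 4 and length 1. So λ(A) = 4/1 = 4.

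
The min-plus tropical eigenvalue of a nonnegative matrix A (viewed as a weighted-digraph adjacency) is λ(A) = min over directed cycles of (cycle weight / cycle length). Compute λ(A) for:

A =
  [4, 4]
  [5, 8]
λ(A) = 4

Enumerate directed cycles and compute their means (weight / length). Sample:
  cycle 0 → 0: weight = 4, length = 1, mean = 4/1 ≈ 4.000
  cycle 1 → 1: weight = 8, length = 1, mean = 8/1 ≈ 8.000
  cycle 0 → 1 → 0: weight = 9, length = 2, mean = 9/2 ≈ 4.500
  cycle 1 → 0 → 1: weight = 9, length = 2, mean = 9/2 ≈ 4.500
Minimum mean = 4.000, attained e.g. along the cycle 0 → 0 with weight 4 and length 1. So λ(A) = 4/1 = 4.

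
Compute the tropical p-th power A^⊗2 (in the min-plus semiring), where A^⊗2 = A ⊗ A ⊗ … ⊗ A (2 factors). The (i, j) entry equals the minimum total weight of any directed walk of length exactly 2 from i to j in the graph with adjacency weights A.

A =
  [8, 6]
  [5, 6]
A^⊗2 =
  [11, 12]
  [11, 11]

Each entry (A^⊗2)_ij equals the minimum over all length-2 walks i = v_0 → v_1 → … → v_2 = j of Σ_t A[v_t][v_{t+1}]. For example, for (i, j) = (0, 1) we minimise over 2 possible intermediate vertex sequences; the minimum is 12, attained along the walk 0 → 1 → 1.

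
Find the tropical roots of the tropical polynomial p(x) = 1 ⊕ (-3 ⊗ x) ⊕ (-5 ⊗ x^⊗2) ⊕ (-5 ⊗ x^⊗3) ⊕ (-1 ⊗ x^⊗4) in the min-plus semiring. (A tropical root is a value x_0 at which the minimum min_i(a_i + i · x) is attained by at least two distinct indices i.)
Roots: {-4, 0, 2, 4}

Each tropical root is a break point of the lower envelope of the lines y = a_i + i · x (there are 5 lines, with slopes 0, 1, ..., 4). Only the lines that attain the minimum somewhere contribute to roots; other lines are dominated. Here the surviving (envelope) indices are i = 4, i = 3, i = 2, i = 1, i = 0.
Intersections between consecutive envelope lines give the roots: for adjacent envelope indices i < j the intersection is x = (a_i − a_j) / (j − i). Reading off the sorted break points: {-4, 0, 2, 4}.
Verification: at each break x_0, at least two indices attain the minimum of min_i(a_i + i · x_0).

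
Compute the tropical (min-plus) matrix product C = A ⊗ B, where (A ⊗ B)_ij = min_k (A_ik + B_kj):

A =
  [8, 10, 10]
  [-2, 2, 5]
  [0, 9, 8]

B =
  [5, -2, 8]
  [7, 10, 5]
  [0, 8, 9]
A ⊗ B =
  [10, 6, 15]
  [3, -4, 6]
  [5, -2, 8]

Apply the min-plus product entry-by-entry:
  C[0][0] = min over k of (A[0][0] + B[0][0] = 8 + 5 = 13, A[0][1] + B[1][0] = 10 + 7 = 17, A[0][2] + B[2][0] = 10 + 0 = 10) = 10 (attained at k = 2)
  C[0][1] = min over k of (A[0][0] + B[0][1] = 8 + -2 = 6, A[0][1] + B[1][1] = 10 + 10 = 20, A[0][2] + B[2][1] = 10 + 8 = 18) = 6 (attained at k = 0)
  C[0][2] = min over k of (A[0][0] + B[0][2] = 8 + 8 = 16, A[0][1] + B[1][2] = 10 + 5 = 15, A[0][2] + B[2][2] = 10 + 9 = 19) = 15 (attained at k = 1)
  C[1][0] = min over k of (A[1][0] + B[0][0] = -2 + 5 = 3, A[1][1] + B[1][0] = 2 + 7 = 9, A[1][2] + B[2][0] = 5 + 0 = 5) = 3 (attained at k = 0)
  C[1][1] = min over k of (A[1][0] + B[0][1] = -2 + -2 = -4, A[1][1] + B[1][1] = 2 + 10 = 12, A[1][2] + B[2][1] = 5 + 8 = 13) = -4 (attained at k = 0)
  C[1][2] = min over k of (A[1][0] + B[0][2] = -2 + 8 = 6, A[1][1] + B[1][2] = 2 + 5 = 7, A[1][2] + B[2][2] = 5 + 9 = 14) = 6 (attained at k = 0)
  C[2][0] = min over k of (A[2][0] + B[0][0] = 0 + 5 = 5, A[2][1] + B[1][0] = 9 + 7 = 16, A[2][2] + B[2][0] = 8 + 0 = 8) = 5 (attained at k = 0)
  C[2][1] = min over k of (A[2][0] + B[0][1] = 0 + -2 = -2, A[2][1] + B[1][1] = 9 + 10 = 19, A[2][2] + B[2][1] = 8 + 8 = 16) = -2 (attained at k = 0)
  C[2][2] = min over k of (A[2][0] + B[0][2] = 0 + 8 = 8, A[2][1] + B[1][2] = 9 + 5 = 14, A[2][2] + B[2][2] = 8 + 9 = 17) = 8 (attained at k = 0)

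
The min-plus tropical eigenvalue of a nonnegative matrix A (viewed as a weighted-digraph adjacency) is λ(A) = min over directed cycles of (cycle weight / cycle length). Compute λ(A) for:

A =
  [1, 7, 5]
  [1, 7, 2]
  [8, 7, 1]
λ(A) = 1

Enumerate directed cycles and compute their means (weight / length). Sample:
  cycle 0 → 0: weight = 1, length = 1, mean = 1/1 ≈ 1.000
  cycle 1 → 1: weight = 7, length = 1, mean = 7/1 ≈ 7.000
  cycle 2 → 2: weight = 1, length = 1, mean = 1/1 ≈ 1.000
  cycle 0 → 1 → 0: weight = 8, length = 2, mean = 8/2 ≈ 4.000
  cycle 0 → 2 → 0: weight = 13, length = 2, mean = 13/2 ≈ 6.500
  cycle 1 → 0 → 1: weight = 8, length = 2, mean = 8/2 ≈ 4.000
Minimum mean = 1.000, attained e.g. along the cycle 0 → 0 with weight 1 and length 1. So λ(A) = 1/1 = 1.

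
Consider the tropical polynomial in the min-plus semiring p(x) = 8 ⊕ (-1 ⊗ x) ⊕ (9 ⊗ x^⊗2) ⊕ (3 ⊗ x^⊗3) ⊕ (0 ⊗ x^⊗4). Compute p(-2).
p(-2) = -8

A tropical monomial a ⊗ x^⊗i evaluates to a + i · x. Evaluating each term at x = -2:
  Term 0 contributes 8 + 0 · -2 = 8
  Term 1 contributes -1 + 1 · -2 = -3
  Term 2 contributes 9 + 2 · -2 = 5
  Term 3 contributes 3 + 3 · -2 = -3
  Term 4 contributes 0 + 4 · -2 = -8
p(-2) = ⊕ of these = min[8, -3, 5, -3, -8] = -8.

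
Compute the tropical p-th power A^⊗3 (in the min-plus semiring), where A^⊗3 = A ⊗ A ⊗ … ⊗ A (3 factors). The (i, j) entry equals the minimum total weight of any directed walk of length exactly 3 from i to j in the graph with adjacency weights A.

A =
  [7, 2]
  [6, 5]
A^⊗3 =
  [13, 10]
  [14, 13]

Each entry (A^⊗3)_ij equals the minimum over all length-3 walks i = v_0 → v_1 → … → v_3 = j of Σ_t A[v_t][v_{t+1}]. For example, for (i, j) = (0, 1) we minimise over 4 possible intermediate vertex sequences; the minimum is 10, attained along the walk 0 → 1 → 0 → 1.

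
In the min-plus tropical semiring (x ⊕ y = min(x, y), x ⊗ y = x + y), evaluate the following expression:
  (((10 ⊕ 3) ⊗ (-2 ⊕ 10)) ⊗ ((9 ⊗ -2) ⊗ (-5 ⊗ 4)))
(((10 ⊕ 3) ⊗ (-2 ⊕ 10)) ⊗ ((9 ⊗ -2) ⊗ (-5 ⊗ 4))) = 7

Expand innermost to outermost. Recall ⊕ takes the minimum of its arguments and ⊗ takes their sum. Working out the expression (((10 ⊕ 3) ⊗ (-2 ⊕ 10)) ⊗ ((9 ⊗ -2) ⊗ (-5 ⊗ 4))) gives 7.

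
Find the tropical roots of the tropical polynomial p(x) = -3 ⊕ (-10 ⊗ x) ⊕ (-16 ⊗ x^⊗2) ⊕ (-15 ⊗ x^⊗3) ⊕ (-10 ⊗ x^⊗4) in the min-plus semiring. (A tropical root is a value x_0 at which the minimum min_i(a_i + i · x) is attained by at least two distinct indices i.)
Roots: {-5, -1, 6, 7}

Each tropical root is a break point of the lower envelope of the lines y = a_i + i · x (there are 5 lines, with slopes 0, 1, ..., 4). Only the lines that attain the minimum somewhere contribute to roots; other lines are dominated. Here the surviving (envelope) indices are i = 4, i = 3, i = 2, i = 1, i = 0.
Intersections between consecutive envelope lines give the roots: for adjacent envelope indices i < j the intersection is x = (a_i − a_j) / (j − i). Reading off the sorted break points: {-5, -1, 6, 7}.
Verification: at each break x_0, at least two indices attain the minimum of min_i(a_i + i · x_0).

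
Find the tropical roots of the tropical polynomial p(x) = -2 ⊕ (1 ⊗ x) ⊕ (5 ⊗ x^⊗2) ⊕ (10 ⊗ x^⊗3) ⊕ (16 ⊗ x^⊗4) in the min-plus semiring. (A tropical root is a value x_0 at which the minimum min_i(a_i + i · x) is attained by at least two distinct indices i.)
Roots: {-6, -5, -4, -3}

Each tropical root is a break point of the lower envelope of the lines y = a_i + i · x (there are 5 lines, with slopes 0, 1, ..., 4). Only the lines that attain the minimum somewhere contribute to roots; other lines are dominated. Here the surviving (envelope) indices are i = 4, i = 3, i = 2, i = 1, i = 0.
Intersections between consecutive envelope lines give the roots: for adjacent envelope indices i < j the intersection is x = (a_i − a_j) / (j − i). Reading off the sorted break points: {-6, -5, -4, -3}.
Verification: at each break x_0, at least two indices attain the minimum of min_i(a_i + i · x_0).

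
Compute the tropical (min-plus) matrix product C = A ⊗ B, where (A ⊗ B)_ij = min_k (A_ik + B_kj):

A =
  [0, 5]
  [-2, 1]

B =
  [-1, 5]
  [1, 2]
A ⊗ B =
  [-1, 5]
  [-3, 3]

Apply the min-plus product entry-by-entry:
  C[0][0] = min over k of (A[0][0] + B[0][0] = 0 + -1 = -1, A[0][1] + B[1][0] = 5 + 1 = 6) = -1 (attained at k = 0)
  C[0][1] = min over k of (A[0][0] + B[0][1] = 0 + 5 = 5, A[0][1] + B[1][1] = 5 + 2 = 7) = 5 (attained at k = 0)
  C[1][0] = min over k of (A[1][0] + B[0][0] = -2 + -1 = -3, A[1][1] + B[1][0] = 1 + 1 = 2) = -3 (attained at k = 0)
  C[1][1] = min over k of (A[1][0] + B[0][1] = -2 + 5 = 3, A[1][1] + B[1][1] = 1 + 2 = 3) = 3 (attained at k = 0)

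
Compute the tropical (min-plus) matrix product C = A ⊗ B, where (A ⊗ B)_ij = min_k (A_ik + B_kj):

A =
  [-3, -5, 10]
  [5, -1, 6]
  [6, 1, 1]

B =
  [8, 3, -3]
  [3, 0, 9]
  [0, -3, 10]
A ⊗ B =
  [-2, -5, -6]
  [2, -1, 2]
  [1, -2, 3]

Apply the min-plus product entry-by-entry:
  C[0][0] = min over k of (A[0][0] + B[0][0] = -3 + 8 = 5, A[0][1] + B[1][0] = -5 + 3 = -2, A[0][2] + B[2][0] = 10 + 0 = 10) = -2 (attained at k = 1)
  C[0][1] = min over k of (A[0][0] + B[0][1] = -3 + 3 = 0, A[0][1] + B[1][1] = -5 + 0 = -5, A[0][2] + B[2][1] = 10 + -3 = 7) = -5 (attained at k = 1)
  C[0][2] = min over k of (A[0][0] + B[0][2] = -3 + -3 = -6, A[0][1] + B[1][2] = -5 + 9 = 4, A[0][2] + B[2][2] = 10 + 10 = 20) = -6 (attained at k = 0)
  C[1][0] = min over k of (A[1][0] + B[0][0] = 5 + 8 = 13, A[1][1] + B[1][0] = -1 + 3 = 2, A[1][2] + B[2][0] = 6 + 0 = 6) = 2 (attained at k = 1)
  C[1][1] = min over k of (A[1][0] + B[0][1] = 5 + 3 = 8, A[1][1] + B[1][1] = -1 + 0 = -1, A[1][2] + B[2][1] = 6 + -3 = 3) = -1 (attained at k = 1)
  C[1][2] = min over k of (A[1][0] + B[0][2] = 5 + -3 = 2, A[1][1] + B[1][2] = -1 + 9 = 8, A[1][2] + B[2][2] = 6 + 10 = 16) = 2 (attained at k = 0)
  C[2][0] = min over k of (A[2][0] + B[0][0] = 6 + 8 = 14, A[2][1] + B[1][0] = 1 + 3 = 4, A[2][2] + B[2][0] = 1 + 0 = 1) = 1 (attained at k = 2)
  C[2][1] = min over k of (A[2][0] + B[0][1] = 6 + 3 = 9, A[2][1] + B[1][1] = 1 + 0 = 1, A[2][2] + B[2][1] = 1 + -3 = -2) = -2 (attained at k = 2)
  C[2][2] = min over k of (A[2][0] + B[0][2] = 6 + -3 = 3, A[2][1] + B[1][2] = 1 + 9 = 10, A[2][2] + B[2][2] = 1 + 10 = 11) = 3 (attained at k = 0)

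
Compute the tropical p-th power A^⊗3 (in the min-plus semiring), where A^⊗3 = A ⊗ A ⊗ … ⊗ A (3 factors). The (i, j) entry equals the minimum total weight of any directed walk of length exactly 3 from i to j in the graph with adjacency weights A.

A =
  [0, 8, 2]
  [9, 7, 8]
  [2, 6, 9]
A^⊗3 =
  [0, 8, 2]
  [9, 17, 11]
  [2, 10, 4]

Each entry (A^⊗3)_ij equals the minimum over all length-3 walks i = v_0 → v_1 → … → v_3 = j of Σ_t A[v_t][v_{t+1}]. For example, for (i, j) = (0, 2) we minimise over 9 possible intermediate vertex sequences; the minimum is 2, attained along the walk 0 → 0 → 0 → 2.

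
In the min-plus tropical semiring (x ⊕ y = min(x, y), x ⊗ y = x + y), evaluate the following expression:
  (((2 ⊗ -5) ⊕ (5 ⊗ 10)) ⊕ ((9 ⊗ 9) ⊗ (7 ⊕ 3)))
(((2 ⊗ -5) ⊕ (5 ⊗ 10)) ⊕ ((9 ⊗ 9) ⊗ (7 ⊕ 3))) = -3

Expand innermost to outermost. Recall ⊕ takes the minimum of its arguments and ⊗ takes their sum. Working out the expression (((2 ⊗ -5) ⊕ (5 ⊗ 10)) ⊕ ((9 ⊗ 9) ⊗ (7 ⊕ 3))) gives -3.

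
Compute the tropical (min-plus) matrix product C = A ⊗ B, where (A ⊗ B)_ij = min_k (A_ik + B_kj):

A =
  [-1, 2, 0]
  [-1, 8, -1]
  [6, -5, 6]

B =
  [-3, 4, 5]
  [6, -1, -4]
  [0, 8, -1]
A ⊗ B =
  [-4, 1, -2]
  [-4, 3, -2]
  [1, -6, -9]

Apply the min-plus product entry-by-entry:
  C[0][0] = min over k of (A[0][0] + B[0][0] = -1 + -3 = -4, A[0][1] + B[1][0] = 2 + 6 = 8, A[0][2] + B[2][0] = 0 + 0 = 0) = -4 (attained at k = 0)
  C[0][1] = min over k of (A[0][0] + B[0][1] = -1 + 4 = 3, A[0][1] + B[1][1] = 2 + -1 = 1, A[0][2] + B[2][1] = 0 + 8 = 8) = 1 (attained at k = 1)
  C[0][2] = min over k of (A[0][0] + B[0][2] = -1 + 5 = 4, A[0][1] + B[1][2] = 2 + -4 = -2, A[0][2] + B[2][2] = 0 + -1 = -1) = -2 (attained at k = 1)
  C[1][0] = min over k of (A[1][0] + B[0][0] = -1 + -3 = -4, A[1][1] + B[1][0] = 8 + 6 = 14, A[1][2] + B[2][0] = -1 + 0 = -1) = -4 (attained at k = 0)
  C[1][1] = min over k of (A[1][0] + B[0][1] = -1 + 4 = 3, A[1][1] + B[1][1] = 8 + -1 = 7, A[1][2] + B[2][1] = -1 + 8 = 7) = 3 (attained at k = 0)
  C[1][2] = min over k of (A[1][0] + B[0][2] = -1 + 5 = 4, A[1][1] + B[1][2] = 8 + -4 = 4, A[1][2] + B[2][2] = -1 + -1 = -2) = -2 (attained at k = 2)
  C[2][0] = min over k of (A[2][0] + B[0][0] = 6 + -3 = 3, A[2][1] + B[1][0] = -5 + 6 = 1, A[2][2] + B[2][0] = 6 + 0 = 6) = 1 (attained at k = 1)
  C[2][1] = min over k of (A[2][0] + B[0][1] = 6 + 4 = 10, A[2][1] + B[1][1] = -5 + -1 = -6, A[2][2] + B[2][1] = 6 + 8 = 14) = -6 (attained at k = 1)
  C[2][2] = min over k of (A[2][0] + B[0][2] = 6 + 5 = 11, A[2][1] + B[1][2] = -5 + -4 = -9, A[2][2] + B[2][2] = 6 + -1 = 5) = -9 (attained at k = 1)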